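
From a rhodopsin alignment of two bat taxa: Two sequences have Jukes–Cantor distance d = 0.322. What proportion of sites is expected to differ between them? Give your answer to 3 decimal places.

0.262

p = (3/4)(1 − e^(−4d/3)) = 0.75 × (1 − e^(-0.429333)) = 0.75 × (1 − 0.650943) = 0.261793.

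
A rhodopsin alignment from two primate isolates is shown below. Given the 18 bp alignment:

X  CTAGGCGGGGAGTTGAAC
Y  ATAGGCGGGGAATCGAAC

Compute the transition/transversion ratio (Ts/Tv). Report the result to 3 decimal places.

2.000

Transitions are A↔G and C↔T; transversions are all other mismatches.
Transitions: 2. Transversions: 1.
R = 2/1 = 2.000.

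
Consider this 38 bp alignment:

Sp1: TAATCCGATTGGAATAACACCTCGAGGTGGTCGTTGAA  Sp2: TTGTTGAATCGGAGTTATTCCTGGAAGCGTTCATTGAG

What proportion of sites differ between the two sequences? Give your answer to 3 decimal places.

The sequences differ at 16 of 38 positions.
p = 16/38 = 0.421052… ≈ 0.421 (to 3 d.p.).

0.421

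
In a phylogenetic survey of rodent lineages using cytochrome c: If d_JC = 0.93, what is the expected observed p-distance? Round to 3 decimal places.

p = (3/4)(1 − e^(−4d/3)) = 0.75 × (1 − e^(-1.24)) = 0.75 × (1 − 0.289384) = 0.532962.

0.533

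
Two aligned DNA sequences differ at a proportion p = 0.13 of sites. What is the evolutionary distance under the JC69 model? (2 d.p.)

0.14

d = −(3/4) ln(1 − 4p/3) = −0.75 ln(1 − 0.173333) = −0.75 ln(0.826667)
  = −0.75 × (-0.190353) = 0.142765 substitutions/site.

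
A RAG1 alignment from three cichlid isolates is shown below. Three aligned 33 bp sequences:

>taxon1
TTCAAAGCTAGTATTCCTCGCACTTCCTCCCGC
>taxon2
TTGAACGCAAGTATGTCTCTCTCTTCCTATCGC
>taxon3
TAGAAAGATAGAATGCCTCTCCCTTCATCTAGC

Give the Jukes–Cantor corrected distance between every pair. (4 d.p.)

d(taxon1,taxon2) = 0.3390, d(taxon1,taxon3) = 0.3882, d(taxon2,taxon3) = 0.3882

taxon1–taxon2: 9/33 sites differ → p ≈ 0.272727, d = −0.75 ln(1 − 0.363636) = 0.338988 ≈ 0.3390.
taxon1–taxon3: 10/33 sites differ → p ≈ 0.30303, d = −0.75 ln(1 − 0.40404) = 0.388186 ≈ 0.3882.
taxon2–taxon3: 10/33 sites differ → p ≈ 0.30303, d = −0.75 ln(1 − 0.40404) = 0.388186 ≈ 0.3882.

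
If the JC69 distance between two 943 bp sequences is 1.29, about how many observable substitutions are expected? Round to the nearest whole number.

581

Invert JC69: p = (3/4)(1 − e^(−4d/3)) = 0.75 × (1 − e^(-1.72)) = 0.75 × (1 − 0.179066) = 0.615701.
Expected differing sites = pL ≈ 0.615701 × 943 = 580.606043 ≈ 581.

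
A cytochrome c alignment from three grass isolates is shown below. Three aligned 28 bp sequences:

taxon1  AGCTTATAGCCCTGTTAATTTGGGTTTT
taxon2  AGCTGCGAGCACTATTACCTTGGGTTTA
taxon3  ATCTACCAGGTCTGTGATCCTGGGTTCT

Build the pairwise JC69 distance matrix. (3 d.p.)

d(taxon1,taxon2) = 0.360, d(taxon1,taxon3) = 0.556, d(taxon2,taxon3) = 0.556

taxon1–taxon2: 8/28 sites differ → p ≈ 0.285714, d = −0.75 ln(1 − 0.380952) = 0.359679 ≈ 0.360.
taxon1–taxon3: 11/28 sites differ → p ≈ 0.392857, d = −0.75 ln(1 − 0.523809) = 0.556452 ≈ 0.556.
taxon2–taxon3: 11/28 sites differ → p ≈ 0.392857, d = −0.75 ln(1 − 0.523809) = 0.556452 ≈ 0.556.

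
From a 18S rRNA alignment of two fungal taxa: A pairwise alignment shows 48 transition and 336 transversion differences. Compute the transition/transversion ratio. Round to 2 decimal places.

0.14

R = 48/336 = 0.142857… ≈ 0.14 (to 2 d.p.).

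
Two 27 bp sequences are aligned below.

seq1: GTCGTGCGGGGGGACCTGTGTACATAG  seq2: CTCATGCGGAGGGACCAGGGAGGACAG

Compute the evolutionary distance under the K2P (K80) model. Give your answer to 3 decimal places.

Of 27 sites, 4 differences are transitions and 5 are transversions, so P = 4/27 ≈ 0.148148 and Q = 5/27 ≈ 0.185185.
Under the Kimura two-parameter model, d = −½ ln(1 − 2P − Q) − ¼ ln(1 − 2Q).
1 − 2P − Q = 0.518519, giving −½ ln(0.518519) = 0.328389.
1 − 2Q = 0.62963, giving −¼ ln(0.62963) = 0.115656.
d = 0.328389 + 0.115656 = 0.444045.

0.444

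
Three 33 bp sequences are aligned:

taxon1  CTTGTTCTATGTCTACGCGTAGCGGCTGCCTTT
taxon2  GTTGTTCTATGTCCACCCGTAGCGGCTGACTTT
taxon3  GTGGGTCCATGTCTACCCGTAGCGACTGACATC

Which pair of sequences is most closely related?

taxon1–taxon2: 4/33 differ, p = 0.121, d = 0.132.
taxon1–taxon3: 9/33 differ, p = 0.273, d = 0.339.
taxon2–taxon3: 7/33 differ, p = 0.212, d = 0.249.
The smallest distance is between taxon1 and taxon2.

taxon1 and taxon2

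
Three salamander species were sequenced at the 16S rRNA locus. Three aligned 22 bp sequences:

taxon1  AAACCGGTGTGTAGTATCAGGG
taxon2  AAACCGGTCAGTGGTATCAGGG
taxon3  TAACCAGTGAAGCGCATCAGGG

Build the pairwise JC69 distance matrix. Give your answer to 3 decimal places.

d(taxon1,taxon2) = 0.151, d(taxon1,taxon3) = 0.414, d(taxon2,taxon3) = 0.414

taxon1–taxon2: 3/22 sites differ → p ≈ 0.136364, d = −0.75 ln(1 − 0.181819) = 0.150504 ≈ 0.151.
taxon1–taxon3: 7/22 sites differ → p ≈ 0.318182, d = −0.75 ln(1 − 0.424243) = 0.414052 ≈ 0.414.
taxon2–taxon3: 7/22 sites differ → p ≈ 0.318182, d = −0.75 ln(1 − 0.424243) = 0.414052 ≈ 0.414.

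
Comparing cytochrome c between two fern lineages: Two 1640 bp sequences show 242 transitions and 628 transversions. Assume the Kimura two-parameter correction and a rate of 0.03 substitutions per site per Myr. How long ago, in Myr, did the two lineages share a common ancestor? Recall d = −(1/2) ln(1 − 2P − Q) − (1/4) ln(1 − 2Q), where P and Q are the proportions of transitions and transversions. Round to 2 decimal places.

P = 242/1640 ≈ 0.147561 and Q = 628/1640 ≈ 0.382927.
Under the Kimura two-parameter model, d = −½ ln(1 − 2P − Q) − ¼ ln(1 − 2Q).
1 − 2P − Q = 0.321951, giving −½ ln(0.321951) = 0.566678.
1 − 2Q = 0.234146, giving −¼ ln(0.234146) = 0.362953.
d = 0.566678 + 0.362953 = 0.929631.
Under a molecular clock d = 2μt, so t = d/(2μ) = 0.929631 / (2 × 0.03) = 15.49 Myr.

15.49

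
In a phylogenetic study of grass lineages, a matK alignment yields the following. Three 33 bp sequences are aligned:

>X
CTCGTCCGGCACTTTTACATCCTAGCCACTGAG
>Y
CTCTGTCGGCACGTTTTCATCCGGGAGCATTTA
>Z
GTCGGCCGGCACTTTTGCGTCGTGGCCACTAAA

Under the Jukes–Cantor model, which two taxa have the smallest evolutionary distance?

X and Z

X–Y: 14/33 differ, p = 0.424, d = 0.625.
X–Z: 8/33 differ, p = 0.242, d = 0.293.
Y–Z: 14/33 differ, p = 0.424, d = 0.625.
The smallest distance is between X and Z.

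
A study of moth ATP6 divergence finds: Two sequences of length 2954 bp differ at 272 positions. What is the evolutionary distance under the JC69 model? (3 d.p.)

p = 272/2954 ≈ 0.092079.
d = −(3/4) ln(1 − 4p/3) = −0.75 ln(1 − 0.122772) = −0.75 ln(0.877228)
  = −0.75 × (-0.130988) = 0.098241 substitutions/site.

0.098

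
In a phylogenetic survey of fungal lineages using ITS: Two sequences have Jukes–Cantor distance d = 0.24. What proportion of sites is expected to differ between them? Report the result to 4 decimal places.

p = (3/4)(1 − e^(−4d/3)) = 0.75 × (1 − e^(-0.32)) = 0.75 × (1 − 0.726149) = 0.205388.

0.2054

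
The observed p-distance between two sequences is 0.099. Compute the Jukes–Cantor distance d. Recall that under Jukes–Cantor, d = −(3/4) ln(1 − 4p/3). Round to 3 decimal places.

0.106

d = −(3/4) ln(1 − 4p/3) = −0.75 ln(1 − 0.132) = −0.75 ln(0.868)
  = −0.75 × (-0.141564) = 0.106173 substitutions/site.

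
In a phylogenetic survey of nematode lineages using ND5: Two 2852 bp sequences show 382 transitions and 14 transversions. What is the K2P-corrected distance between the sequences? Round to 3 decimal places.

0.162

P = 382/2852 ≈ 0.133941 and Q = 14/2852 ≈ 0.004909.
Under the Kimura two-parameter model, d = −½ ln(1 − 2P − Q) − ¼ ln(1 − 2Q).
1 − 2P − Q = 0.727209, giving −½ ln(0.727209) = 0.159271.
1 − 2Q = 0.990182, giving −¼ ln(0.990182) = 0.002467.
d = 0.159271 + 0.002467 = 0.161738.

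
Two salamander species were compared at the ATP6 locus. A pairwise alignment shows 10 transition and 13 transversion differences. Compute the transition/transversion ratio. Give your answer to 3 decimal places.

R = 10/13 = 0.769230… ≈ 0.769 (to 3 d.p.).

0.769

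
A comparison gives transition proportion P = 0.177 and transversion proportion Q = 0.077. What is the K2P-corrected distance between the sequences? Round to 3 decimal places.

Under the Kimura two-parameter model, d = −½ ln(1 − 2P − Q) − ¼ ln(1 − 2Q).
1 − 2P − Q = 0.569, giving −½ ln(0.569) = 0.281937.
1 − 2Q = 0.846, giving −¼ ln(0.846) = 0.041809.
d = 0.281937 + 0.041809 = 0.323746.

0.324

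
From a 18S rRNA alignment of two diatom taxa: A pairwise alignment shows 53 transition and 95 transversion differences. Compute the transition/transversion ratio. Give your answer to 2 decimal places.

R = 53/95 = 0.557894… ≈ 0.56 (to 2 d.p.).

0.56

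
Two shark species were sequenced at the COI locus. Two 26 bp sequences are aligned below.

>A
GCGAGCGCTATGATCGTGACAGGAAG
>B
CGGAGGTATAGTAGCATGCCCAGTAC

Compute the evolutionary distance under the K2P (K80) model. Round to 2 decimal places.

Of 26 sites, 2 differences are transitions and 12 are transversions, so P = 2/26 ≈ 0.076923 and Q = 12/26 ≈ 0.461538.
Under the Kimura two-parameter model, d = −½ ln(1 − 2P − Q) − ¼ ln(1 − 2Q).
1 − 2P − Q = 0.384616, giving −½ ln(0.384616) = 0.477755.
1 − 2Q = 0.076924, giving −¼ ln(0.076924) = 0.641234.
d = 0.477755 + 0.641234 = 1.118989.

1.12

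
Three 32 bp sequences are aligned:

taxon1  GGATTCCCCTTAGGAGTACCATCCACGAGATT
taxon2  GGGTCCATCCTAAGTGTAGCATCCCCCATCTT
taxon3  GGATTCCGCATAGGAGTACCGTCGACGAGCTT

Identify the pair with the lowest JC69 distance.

taxon1 and taxon3

taxon1–taxon2: 12/32 differ, p = 0.375, d = 0.520.
taxon1–taxon3: 5/32 differ, p = 0.156, d = 0.175.
taxon2–taxon3: 13/32 differ, p = 0.406, d = 0.585.
The smallest distance is between taxon1 and taxon3.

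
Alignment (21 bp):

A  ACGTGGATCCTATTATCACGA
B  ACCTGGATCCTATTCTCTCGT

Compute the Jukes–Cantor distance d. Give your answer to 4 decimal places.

The sequences differ at 4 of 21 sites (3, 15, 18, 21), so p = 4/21 ≈ 0.190476.
d = −(3/4) ln(1 − 4p/3) = −0.75 ln(1 − 0.253968) = −0.75 ln(0.746032)
  = −0.75 × (-0.292987) = 0.219740 substitutions/site.

0.2197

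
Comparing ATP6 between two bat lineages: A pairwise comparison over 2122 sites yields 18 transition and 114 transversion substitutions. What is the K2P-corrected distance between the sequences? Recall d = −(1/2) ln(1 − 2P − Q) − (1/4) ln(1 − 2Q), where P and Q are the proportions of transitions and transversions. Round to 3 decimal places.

P = 18/2122 ≈ 0.008483 and Q = 114/2122 ≈ 0.053723.
Under the Kimura two-parameter model, d = −½ ln(1 − 2P − Q) − ¼ ln(1 − 2Q).
1 − 2P − Q = 0.929311, giving −½ ln(0.929311) = 0.036656.
1 − 2Q = 0.892554, giving −¼ ln(0.892554) = 0.028417.
d = 0.036656 + 0.028417 = 0.065073.

0.065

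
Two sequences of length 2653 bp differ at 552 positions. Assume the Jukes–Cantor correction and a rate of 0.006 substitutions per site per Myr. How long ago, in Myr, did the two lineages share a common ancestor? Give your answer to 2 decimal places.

p = 552/2653 ≈ 0.208066.
d = −(3/4) ln(1 − 4p/3) = −0.75 ln(1 − 0.277421) = −0.75 ln(0.722579)
  = −0.75 × (-0.324929) = 0.243697 substitutions/site.
Under a molecular clock d = 2μt, so t = d/(2μ) = 0.243697 / (2 × 0.006) = 20.31 Myr.

20.31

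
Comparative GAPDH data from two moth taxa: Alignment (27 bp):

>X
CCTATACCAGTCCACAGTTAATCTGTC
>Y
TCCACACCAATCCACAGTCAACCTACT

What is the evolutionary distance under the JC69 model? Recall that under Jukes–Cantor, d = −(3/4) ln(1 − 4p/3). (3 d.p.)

The sequences differ at 9 of 27 sites (1, 3, 5, 10, 19, 22, 25, 26, 27), so p = 9/27 ≈ 0.333333.
d = −(3/4) ln(1 − 4p/3) = −0.75 ln(1 − 0.444444) = −0.75 ln(0.555556)
  = −0.75 × (-0.587786) = 0.440840 substitutions/site.

0.441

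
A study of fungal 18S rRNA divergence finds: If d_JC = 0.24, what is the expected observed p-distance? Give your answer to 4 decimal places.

0.2054

p = (3/4)(1 − e^(−4d/3)) = 0.75 × (1 − e^(-0.32)) = 0.75 × (1 − 0.726149) = 0.205388.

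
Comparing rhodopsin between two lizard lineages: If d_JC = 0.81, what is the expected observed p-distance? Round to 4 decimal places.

p = (3/4)(1 − e^(−4d/3)) = 0.75 × (1 − e^(-1.08)) = 0.75 × (1 − 0.339596) = 0.495303.

0.4953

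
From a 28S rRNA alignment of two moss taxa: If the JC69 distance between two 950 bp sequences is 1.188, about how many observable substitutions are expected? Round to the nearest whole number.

566

Invert JC69: p = (3/4)(1 − e^(−4d/3)) = 0.75 × (1 − e^(-1.584)) = 0.75 × (1 − 0.205153) = 0.596135.
Expected differing sites = pL ≈ 0.596135 × 950 = 566.32825 ≈ 566.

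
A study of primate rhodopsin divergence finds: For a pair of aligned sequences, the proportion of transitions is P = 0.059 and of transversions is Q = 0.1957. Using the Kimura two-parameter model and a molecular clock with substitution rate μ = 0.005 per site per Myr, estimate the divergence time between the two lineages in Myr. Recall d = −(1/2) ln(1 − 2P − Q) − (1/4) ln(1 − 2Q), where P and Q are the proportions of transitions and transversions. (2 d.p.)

31.24

Under the Kimura two-parameter model, d = −½ ln(1 − 2P − Q) − ¼ ln(1 − 2Q).
1 − 2P − Q = 0.6863, giving −½ ln(0.6863) = 0.188220.
1 − 2Q = 0.6086, giving −¼ ln(0.6086) = 0.124149.
d = 0.188220 + 0.124149 = 0.312369.
Under a molecular clock d = 2μt, so t = d/(2μ) = 0.312369 / (2 × 0.005) = 31.24 Myr.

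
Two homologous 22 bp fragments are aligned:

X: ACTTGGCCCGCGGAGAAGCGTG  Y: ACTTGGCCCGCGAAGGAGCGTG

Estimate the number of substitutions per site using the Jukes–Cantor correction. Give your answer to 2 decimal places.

0.10

The sequences differ at 2 of 22 sites (13, 16), so p = 2/22 ≈ 0.090909.
d = −(3/4) ln(1 − 4p/3) = −0.75 ln(1 − 0.121212) = −0.75 ln(0.878788)
  = −0.75 × (-0.129212) = 0.096909 substitutions/site.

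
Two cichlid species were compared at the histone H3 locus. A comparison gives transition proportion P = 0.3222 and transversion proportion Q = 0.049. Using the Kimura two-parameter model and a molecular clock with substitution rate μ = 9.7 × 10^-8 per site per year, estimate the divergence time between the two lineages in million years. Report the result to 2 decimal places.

Under the Kimura two-parameter model, d = −½ ln(1 − 2P − Q) − ¼ ln(1 − 2Q).
1 − 2P − Q = 0.3066, giving −½ ln(0.3066) = 0.591106.
1 − 2Q = 0.902, giving −¼ ln(0.902) = 0.025785.
d = 0.591106 + 0.025785 = 0.616891.
Under a molecular clock d = 2μt, so t = d/(2μ) = 0.616891 / (2 × 9.7 × 10^-8) = 3.18 million years.

3.18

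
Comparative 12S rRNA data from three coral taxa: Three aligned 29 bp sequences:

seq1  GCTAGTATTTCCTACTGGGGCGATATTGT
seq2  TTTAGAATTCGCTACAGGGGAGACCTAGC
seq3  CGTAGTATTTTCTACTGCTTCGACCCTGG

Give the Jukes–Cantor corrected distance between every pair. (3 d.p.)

seq1–seq2: 11/29 sites differ → p ≈ 0.37931, d = −0.75 ln(1 − 0.505747) = 0.528531 ≈ 0.529.
seq1–seq3: 10/29 sites differ → p ≈ 0.344828, d = −0.75 ln(1 − 0.459771) = 0.461822 ≈ 0.462.
seq2–seq3: 13/29 sites differ → p ≈ 0.448276, d = −0.75 ln(1 − 0.597701) = 0.682920 ≈ 0.683.

d(seq1,seq2) = 0.529, d(seq1,seq3) = 0.462, d(seq2,seq3) = 0.683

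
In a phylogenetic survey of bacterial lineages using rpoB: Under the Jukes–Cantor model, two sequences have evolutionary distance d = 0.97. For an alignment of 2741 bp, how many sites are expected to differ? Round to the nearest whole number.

Invert JC69: p = (3/4)(1 − e^(−4d/3)) = 0.75 × (1 − e^(-1.293333)) = 0.75 × (1 − 0.274355) = 0.544234.
Expected differing sites = pL ≈ 0.544234 × 2741 = 1491.745394 ≈ 1492.

1492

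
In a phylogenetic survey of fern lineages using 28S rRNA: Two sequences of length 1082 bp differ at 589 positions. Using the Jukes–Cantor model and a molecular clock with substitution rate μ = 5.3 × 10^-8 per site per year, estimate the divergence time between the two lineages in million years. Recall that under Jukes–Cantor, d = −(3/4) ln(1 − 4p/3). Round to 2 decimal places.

9.16

p = 589/1082 ≈ 0.544362.
d = −(3/4) ln(1 − 4p/3) = −0.75 ln(1 − 0.725816) = −0.75 ln(0.274184)
  = −0.75 × (-1.293956) = 0.970467 substitutions/site.
Under a molecular clock d = 2μt, so t = d/(2μ) = 0.970467 / (2 × 5.3 × 10^-8) = 9.16 million years.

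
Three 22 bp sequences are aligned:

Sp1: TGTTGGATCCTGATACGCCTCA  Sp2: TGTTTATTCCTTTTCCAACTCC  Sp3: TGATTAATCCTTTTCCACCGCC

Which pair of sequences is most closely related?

Sp1–Sp2: 9/22 differ, p = 0.409, d = 0.591.
Sp1–Sp3: 9/22 differ, p = 0.409, d = 0.591.
Sp2–Sp3: 4/22 differ, p = 0.182, d = 0.208.
The smallest distance is between Sp2 and Sp3.

Sp2 and Sp3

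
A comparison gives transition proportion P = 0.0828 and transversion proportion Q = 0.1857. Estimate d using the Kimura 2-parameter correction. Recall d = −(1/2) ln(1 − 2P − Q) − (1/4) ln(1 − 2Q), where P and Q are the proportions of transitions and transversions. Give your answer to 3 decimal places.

Under the Kimura two-parameter model, d = −½ ln(1 − 2P − Q) − ¼ ln(1 − 2Q).
1 − 2P − Q = 0.6487, giving −½ ln(0.6487) = 0.216392.
1 − 2Q = 0.6286, giving −¼ ln(0.6286) = 0.116065.
d = 0.216392 + 0.116065 = 0.332457.

0.332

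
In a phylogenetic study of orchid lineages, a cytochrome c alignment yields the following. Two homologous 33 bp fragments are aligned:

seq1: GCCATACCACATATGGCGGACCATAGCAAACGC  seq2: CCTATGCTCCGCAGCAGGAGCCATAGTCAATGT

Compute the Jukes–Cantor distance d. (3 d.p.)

0.871

The sequences differ at 17 of 33 sites, so p = 17/33 ≈ 0.515152.
d = −(3/4) ln(1 − 4p/3) = −0.75 ln(1 − 0.686869) = −0.75 ln(0.313131)
  = −0.75 × (-1.161134) = 0.870851 substitutions/site.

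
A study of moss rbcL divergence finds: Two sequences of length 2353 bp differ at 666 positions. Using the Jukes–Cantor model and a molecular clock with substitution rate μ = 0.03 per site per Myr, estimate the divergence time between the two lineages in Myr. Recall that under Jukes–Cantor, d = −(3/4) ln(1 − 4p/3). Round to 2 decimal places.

5.92

p = 666/2353 ≈ 0.283043.
d = −(3/4) ln(1 − 4p/3) = −0.75 ln(1 − 0.377391) = −0.75 ln(0.622609)
  = −0.75 × (-0.473837) = 0.355378 substitutions/site.
Under a molecular clock d = 2μt, so t = d/(2μ) = 0.355378 / (2 × 0.03) = 5.92 Myr.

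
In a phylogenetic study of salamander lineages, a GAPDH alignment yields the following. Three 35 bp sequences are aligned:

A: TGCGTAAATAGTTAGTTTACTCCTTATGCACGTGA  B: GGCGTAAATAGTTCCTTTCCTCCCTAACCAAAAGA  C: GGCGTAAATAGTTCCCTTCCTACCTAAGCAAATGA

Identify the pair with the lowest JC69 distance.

B and C

A–B: 10/35 differ, p = 0.286, d = 0.360.
A–C: 10/35 differ, p = 0.286, d = 0.360.
B–C: 4/35 differ, p = 0.114, d = 0.124.
The smallest distance is between B and C.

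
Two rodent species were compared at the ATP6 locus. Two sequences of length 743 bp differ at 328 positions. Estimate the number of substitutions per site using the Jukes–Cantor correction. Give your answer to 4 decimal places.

p = 328/743 ≈ 0.441454.
d = −(3/4) ln(1 − 4p/3) = −0.75 ln(1 − 0.588605) = −0.75 ln(0.411395)
  = −0.75 × (-0.888201) = 0.666151 substitutions/site.

0.6662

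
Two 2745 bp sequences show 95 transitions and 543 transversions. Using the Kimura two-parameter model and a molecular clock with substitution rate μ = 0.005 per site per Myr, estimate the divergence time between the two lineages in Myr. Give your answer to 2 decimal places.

28.12

P = 95/2745 ≈ 0.034608 and Q = 543/2745 ≈ 0.197814.
Under the Kimura two-parameter model, d = −½ ln(1 − 2P − Q) − ¼ ln(1 − 2Q).
1 − 2P − Q = 0.73297, giving −½ ln(0.73297) = 0.155325.
1 − 2Q = 0.604372, giving −¼ ln(0.604372) = 0.125891.
d = 0.155325 + 0.125891 = 0.281216.
Under a molecular clock d = 2μt, so t = d/(2μ) = 0.281216 / (2 × 0.005) = 28.12 Myr.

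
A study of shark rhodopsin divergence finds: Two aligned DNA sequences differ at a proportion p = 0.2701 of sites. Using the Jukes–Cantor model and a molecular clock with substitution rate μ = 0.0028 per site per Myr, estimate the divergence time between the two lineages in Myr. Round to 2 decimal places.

d = −(3/4) ln(1 − 4p/3) = −0.75 ln(1 − 0.360133) = −0.75 ln(0.639867)
  = −0.75 × (-0.446495) = 0.334871 substitutions/site.
Under a molecular clock d = 2μt, so t = d/(2μ) = 0.334871 / (2 × 0.0028) = 59.80 Myr.

59.80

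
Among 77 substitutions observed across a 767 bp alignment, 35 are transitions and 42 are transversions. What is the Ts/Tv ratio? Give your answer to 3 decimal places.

0.833

R = 35/42 = 0.833333… ≈ 0.833 (to 3 d.p.).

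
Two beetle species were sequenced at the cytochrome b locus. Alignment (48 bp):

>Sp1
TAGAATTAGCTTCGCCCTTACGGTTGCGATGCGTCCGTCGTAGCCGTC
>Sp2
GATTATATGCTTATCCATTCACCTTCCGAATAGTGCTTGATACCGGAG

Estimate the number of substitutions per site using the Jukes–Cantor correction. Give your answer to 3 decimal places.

The sequences differ at 24 of 48 sites, so p = 24/48 = 0.5.
d = −(3/4) ln(1 − 4p/3) = −0.75 ln(1 − 0.666667) = −0.75 ln(0.333333)
  = −0.75 × (-1.098613) = 0.823960 substitutions/site.

0.824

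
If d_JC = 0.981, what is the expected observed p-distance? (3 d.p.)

0.547

p = (3/4)(1 − e^(−4d/3)) = 0.75 × (1 − e^(-1.308)) = 0.75 × (1 − 0.270360) = 0.547230.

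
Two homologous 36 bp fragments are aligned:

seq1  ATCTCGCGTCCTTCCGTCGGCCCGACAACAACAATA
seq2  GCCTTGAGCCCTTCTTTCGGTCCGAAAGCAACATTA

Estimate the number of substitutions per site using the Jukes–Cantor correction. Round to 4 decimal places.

The sequences differ at 11 of 36 sites, so p = 11/36 ≈ 0.305556.
d = −(3/4) ln(1 − 4p/3) = −0.75 ln(1 − 0.407408) = −0.75 ln(0.592592)
  = −0.75 × (-0.523249) = 0.392437 substitutions/site.

0.3924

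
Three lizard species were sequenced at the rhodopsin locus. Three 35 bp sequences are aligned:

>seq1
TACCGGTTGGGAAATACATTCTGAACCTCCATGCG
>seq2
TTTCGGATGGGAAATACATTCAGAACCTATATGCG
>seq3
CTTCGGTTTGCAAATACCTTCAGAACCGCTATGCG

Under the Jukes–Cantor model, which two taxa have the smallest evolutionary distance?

seq1–seq2: 6/35 differ, p = 0.171, d = 0.195.
seq1–seq3: 9/35 differ, p = 0.257, d = 0.315.
seq2–seq3: 7/35 differ, p = 0.200, d = 0.233.
The smallest distance is between seq1 and seq2.

seq1 and seq2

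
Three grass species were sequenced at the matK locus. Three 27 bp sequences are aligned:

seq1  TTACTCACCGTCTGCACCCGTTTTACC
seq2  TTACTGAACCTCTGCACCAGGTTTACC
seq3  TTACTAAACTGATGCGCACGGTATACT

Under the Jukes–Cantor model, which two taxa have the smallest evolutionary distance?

seq1–seq2: 5/27 differ, p = 0.185, d = 0.213.
seq1–seq3: 10/27 differ, p = 0.370, d = 0.511.
seq2–seq3: 9/27 differ, p = 0.333, d = 0.441.
The smallest distance is between seq1 and seq2.

seq1 and seq2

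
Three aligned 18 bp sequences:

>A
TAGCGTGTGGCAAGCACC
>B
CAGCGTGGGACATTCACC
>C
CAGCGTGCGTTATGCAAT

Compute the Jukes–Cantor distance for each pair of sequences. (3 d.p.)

A–B: 5/18 sites differ → p ≈ 0.277778, d = −0.75 ln(1 − 0.370371) = 0.346968 ≈ 0.347.
A–C: 7/18 sites differ → p ≈ 0.388889, d = −0.75 ln(1 − 0.518519) = 0.548166 ≈ 0.548.
B–C: 6/18 sites differ → p ≈ 0.333333, d = −0.75 ln(1 − 0.444444) = 0.440839 ≈ 0.441.

d(A,B) = 0.347, d(A,C) = 0.548, d(B,C) = 0.441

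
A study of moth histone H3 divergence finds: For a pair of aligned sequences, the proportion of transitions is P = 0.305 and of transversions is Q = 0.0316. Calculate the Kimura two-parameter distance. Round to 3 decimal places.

Under the Kimura two-parameter model, d = −½ ln(1 − 2P − Q) − ¼ ln(1 − 2Q).
1 − 2P − Q = 0.3584, giving −½ ln(0.3584) = 0.513053.
1 − 2Q = 0.9368, giving −¼ ln(0.9368) = 0.016321.
d = 0.513053 + 0.016321 = 0.529374.

0.529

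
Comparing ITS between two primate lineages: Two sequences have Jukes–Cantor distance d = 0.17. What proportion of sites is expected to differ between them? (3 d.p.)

p = (3/4)(1 − e^(−4d/3)) = 0.75 × (1 − e^(-0.226667)) = 0.75 × (1 − 0.797186) = 0.152111.

0.152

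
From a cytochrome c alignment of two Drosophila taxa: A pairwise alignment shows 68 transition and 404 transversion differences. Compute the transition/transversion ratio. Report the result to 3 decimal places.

R = 68/404 = 0.168316… ≈ 0.168 (to 3 d.p.).

0.168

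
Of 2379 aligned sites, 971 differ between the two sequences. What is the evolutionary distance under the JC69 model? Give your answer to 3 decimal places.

p = 971/2379 ≈ 0.408155.
d = −(3/4) ln(1 − 4p/3) = −0.75 ln(1 − 0.544207) = −0.75 ln(0.455793)
  = −0.75 × (-0.785717) = 0.589288 substitutions/site.

0.589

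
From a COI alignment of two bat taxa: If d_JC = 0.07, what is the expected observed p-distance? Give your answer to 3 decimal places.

0.067

p = (3/4)(1 − e^(−4d/3)) = 0.75 × (1 − e^(-0.093333)) = 0.75 × (1 − 0.910890) = 0.066833.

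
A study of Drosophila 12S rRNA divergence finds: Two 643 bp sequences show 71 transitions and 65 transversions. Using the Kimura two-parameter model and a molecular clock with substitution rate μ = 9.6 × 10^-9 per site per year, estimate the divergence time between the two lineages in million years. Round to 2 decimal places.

13.06

P = 71/643 ≈ 0.11042 and Q = 65/643 ≈ 0.101089.
Under the Kimura two-parameter model, d = −½ ln(1 − 2P − Q) − ¼ ln(1 − 2Q).
1 − 2P − Q = 0.678071, giving −½ ln(0.678071) = 0.194252.
1 − 2Q = 0.797822, giving −¼ ln(0.797822) = 0.056467.
d = 0.194252 + 0.056467 = 0.250719.
Under a molecular clock d = 2μt, so t = d/(2μ) = 0.250719 / (2 × 9.6 × 10^-9) = 13.06 million years.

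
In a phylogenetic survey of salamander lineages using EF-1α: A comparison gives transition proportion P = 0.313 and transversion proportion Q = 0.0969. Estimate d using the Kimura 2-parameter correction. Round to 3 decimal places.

Under the Kimura two-parameter model, d = −½ ln(1 − 2P − Q) − ¼ ln(1 − 2Q).
1 − 2P − Q = 0.2771, giving −½ ln(0.2771) = 0.641688.
1 − 2Q = 0.8062, giving −¼ ln(0.8062) = 0.053856.
d = 0.641688 + 0.053856 = 0.695544.

0.696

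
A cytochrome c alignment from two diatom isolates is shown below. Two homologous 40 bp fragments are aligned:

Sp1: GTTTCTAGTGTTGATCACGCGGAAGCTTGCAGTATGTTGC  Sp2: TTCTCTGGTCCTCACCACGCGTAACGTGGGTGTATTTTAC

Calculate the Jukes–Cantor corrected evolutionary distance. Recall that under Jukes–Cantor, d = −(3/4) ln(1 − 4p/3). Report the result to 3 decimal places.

0.520

The sequences differ at 15 of 40 sites, so p = 15/40 = 0.375.
d = −(3/4) ln(1 − 4p/3) = −0.75 ln(1 − 0.5) = −0.75 ln(0.5)
  = −0.75 × (-0.693147) = 0.519860 substitutions/site.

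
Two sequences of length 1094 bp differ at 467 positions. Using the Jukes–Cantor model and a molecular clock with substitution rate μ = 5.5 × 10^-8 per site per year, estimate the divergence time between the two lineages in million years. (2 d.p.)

5.74

p = 467/1094 ≈ 0.426874.
d = −(3/4) ln(1 − 4p/3) = −0.75 ln(1 − 0.569165) = −0.75 ln(0.430835)
  = −0.75 × (-0.842030) = 0.631523 substitutions/site.
Under a molecular clock d = 2μt, so t = d/(2μ) = 0.631523 / (2 × 5.5 × 10^-8) = 5.74 million years.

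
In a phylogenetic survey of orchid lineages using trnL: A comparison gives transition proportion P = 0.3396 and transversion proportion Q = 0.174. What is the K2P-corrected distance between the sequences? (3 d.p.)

Under the Kimura two-parameter model, d = −½ ln(1 − 2P − Q) − ¼ ln(1 − 2Q).
1 − 2P − Q = 0.1468, giving −½ ln(0.1468) = 0.959342.
1 − 2Q = 0.652, giving −¼ ln(0.652) = 0.106928.
d = 0.959342 + 0.106928 = 1.066270.

1.066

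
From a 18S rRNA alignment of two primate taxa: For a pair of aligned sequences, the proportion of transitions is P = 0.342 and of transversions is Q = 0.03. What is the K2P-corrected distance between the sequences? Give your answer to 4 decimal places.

Under the Kimura two-parameter model, d = −½ ln(1 − 2P − Q) − ¼ ln(1 − 2Q).
1 − 2P − Q = 0.286, giving −½ ln(0.286) = 0.625882.
1 − 2Q = 0.94, giving −¼ ln(0.94) = 0.015469.
d = 0.625882 + 0.015469 = 0.641351.

0.6414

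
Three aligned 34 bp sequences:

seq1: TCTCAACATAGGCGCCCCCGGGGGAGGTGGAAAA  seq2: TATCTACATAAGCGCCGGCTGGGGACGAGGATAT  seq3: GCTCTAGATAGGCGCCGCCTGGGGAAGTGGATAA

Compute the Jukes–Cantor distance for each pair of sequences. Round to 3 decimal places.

seq1–seq2: 10/34 sites differ → p ≈ 0.294118, d = −0.75 ln(1 − 0.392157) = 0.373379 ≈ 0.373.
seq1–seq3: 7/34 sites differ → p ≈ 0.205882, d = −0.75 ln(1 − 0.274509) = 0.240680 ≈ 0.241.
seq2–seq3: 8/34 sites differ → p ≈ 0.235294, d = −0.75 ln(1 − 0.313725) = 0.282358 ≈ 0.282.

d(seq1,seq2) = 0.373, d(seq1,seq3) = 0.241, d(seq2,seq3) = 0.282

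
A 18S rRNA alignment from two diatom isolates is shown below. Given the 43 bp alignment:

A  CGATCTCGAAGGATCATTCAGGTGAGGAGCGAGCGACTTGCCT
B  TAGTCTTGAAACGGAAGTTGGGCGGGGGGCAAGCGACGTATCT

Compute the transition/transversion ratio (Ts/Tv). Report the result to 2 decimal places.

2.80

Transitions are A↔G and C↔T; transversions are all other mismatches.
Transitions: 14. Transversions: 5.
R = 14/5 = 2.80.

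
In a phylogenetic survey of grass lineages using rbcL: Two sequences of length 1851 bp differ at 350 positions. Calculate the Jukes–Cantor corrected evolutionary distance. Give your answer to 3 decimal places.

0.218

p = 350/1851 ≈ 0.189087.
d = −(3/4) ln(1 − 4p/3) = −0.75 ln(1 − 0.252116) = −0.75 ln(0.747884)
  = −0.75 × (-0.290507) = 0.217880 substitutions/site.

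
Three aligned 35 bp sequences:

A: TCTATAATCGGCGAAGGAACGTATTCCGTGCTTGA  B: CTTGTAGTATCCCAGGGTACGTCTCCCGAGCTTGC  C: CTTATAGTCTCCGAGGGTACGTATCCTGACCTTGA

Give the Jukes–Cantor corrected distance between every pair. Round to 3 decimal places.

A–B: 14/35 sites differ → p = 0.4, d = −0.75 ln(1 − 0.533333) = 0.571605 ≈ 0.572.
A–C: 11/35 sites differ → p ≈ 0.314286, d = −0.75 ln(1 − 0.419048) = 0.407315 ≈ 0.407.
B–C: 7/35 sites differ → p = 0.2, d = −0.75 ln(1 − 0.266667) = 0.232617 ≈ 0.233.

d(A,B) = 0.572, d(A,C) = 0.407, d(B,C) = 0.233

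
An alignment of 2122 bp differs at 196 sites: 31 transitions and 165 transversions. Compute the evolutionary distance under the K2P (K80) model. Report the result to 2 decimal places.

0.10

P = 31/2122 ≈ 0.014609 and Q = 165/2122 ≈ 0.077757.
Under the Kimura two-parameter model, d = −½ ln(1 − 2P − Q) − ¼ ln(1 − 2Q).
1 − 2P − Q = 0.893025, giving −½ ln(0.893025) = 0.056570.
1 − 2Q = 0.844486, giving −¼ ln(0.844486) = 0.042257.
d = 0.056570 + 0.042257 = 0.098827.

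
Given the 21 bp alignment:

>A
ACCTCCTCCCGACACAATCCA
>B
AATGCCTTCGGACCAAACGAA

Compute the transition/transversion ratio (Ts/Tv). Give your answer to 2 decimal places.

Transitions are A↔G and C↔T; transversions are all other mismatches.
Transitions: 3. Transversions: 7.
R = 3/7 = 0.428571… ≈ 0.43 (to 2 d.p.).

0.43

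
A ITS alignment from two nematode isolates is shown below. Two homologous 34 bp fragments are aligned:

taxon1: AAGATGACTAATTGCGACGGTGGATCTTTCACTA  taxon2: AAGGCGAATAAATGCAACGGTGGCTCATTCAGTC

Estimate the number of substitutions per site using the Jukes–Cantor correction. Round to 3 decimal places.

The sequences differ at 9 of 34 sites (4, 5, 8, 12, 16, 24, 27, 32, 34), so p = 9/34 ≈ 0.264706.
d = −(3/4) ln(1 − 4p/3) = −0.75 ln(1 − 0.352941) = −0.75 ln(0.647059)
  = −0.75 × (-0.435318) = 0.326489 substitutions/site.

0.326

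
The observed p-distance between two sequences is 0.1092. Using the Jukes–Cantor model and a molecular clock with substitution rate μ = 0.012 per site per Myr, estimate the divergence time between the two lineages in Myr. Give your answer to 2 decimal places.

4.92

d = −(3/4) ln(1 − 4p/3) = −0.75 ln(1 − 0.1456) = −0.75 ln(0.8544)
  = −0.75 × (-0.157356) = 0.118017 substitutions/site.
Under a molecular clock d = 2μt, so t = d/(2μ) = 0.118017 / (2 × 0.012) = 4.92 Myr.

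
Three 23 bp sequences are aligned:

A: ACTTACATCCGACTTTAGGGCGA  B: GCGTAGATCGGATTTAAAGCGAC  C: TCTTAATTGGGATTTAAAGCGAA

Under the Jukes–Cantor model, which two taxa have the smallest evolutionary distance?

A–B: 11/23 differ, p = 0.478, d = 0.761.
A–C: 11/23 differ, p = 0.478, d = 0.761.
B–C: 6/23 differ, p = 0.261, d = 0.321.
The smallest distance is between B and C.

B and C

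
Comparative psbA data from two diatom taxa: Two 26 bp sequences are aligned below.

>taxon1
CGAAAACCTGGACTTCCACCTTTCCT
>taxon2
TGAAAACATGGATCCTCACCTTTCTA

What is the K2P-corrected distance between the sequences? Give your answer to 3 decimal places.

0.428

Of 26 sites, 6 differences are transitions and 2 are transversions, so P = 6/26 ≈ 0.230769 and Q = 2/26 ≈ 0.076923.
Under the Kimura two-parameter model, d = −½ ln(1 − 2P − Q) − ¼ ln(1 − 2Q).
1 − 2P − Q = 0.461539, giving −½ ln(0.461539) = 0.386594.
1 − 2Q = 0.846154, giving −¼ ln(0.846154) = 0.041763.
d = 0.386594 + 0.041763 = 0.428357.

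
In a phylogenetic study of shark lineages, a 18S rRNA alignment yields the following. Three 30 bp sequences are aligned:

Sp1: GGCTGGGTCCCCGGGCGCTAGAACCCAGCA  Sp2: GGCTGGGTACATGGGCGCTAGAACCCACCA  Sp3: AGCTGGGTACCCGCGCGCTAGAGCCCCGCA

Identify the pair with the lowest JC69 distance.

Sp1 and Sp2

Sp1–Sp2: 4/30 differ, p = 0.133, d = 0.147.
Sp1–Sp3: 5/30 differ, p = 0.167, d = 0.188.
Sp2–Sp3: 7/30 differ, p = 0.233, d = 0.280.
The smallest distance is between Sp1 and Sp2.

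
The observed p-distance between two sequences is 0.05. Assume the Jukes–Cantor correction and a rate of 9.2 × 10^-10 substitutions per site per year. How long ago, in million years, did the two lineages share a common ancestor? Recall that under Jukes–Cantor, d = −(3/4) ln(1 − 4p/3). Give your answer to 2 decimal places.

28.12

d = −(3/4) ln(1 − 4p/3) = −0.75 ln(1 − 0.066667) = −0.75 ln(0.933333)
  = −0.75 × (-0.068993) = 0.051745 substitutions/site.
Under a molecular clock d = 2μt, so t = d/(2μ) = 0.051745 / (2 × 9.2 × 10^-10) = 28.12 million years.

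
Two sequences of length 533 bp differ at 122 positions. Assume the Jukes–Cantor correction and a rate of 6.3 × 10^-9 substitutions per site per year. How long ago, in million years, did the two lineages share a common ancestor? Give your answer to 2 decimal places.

p = 122/533 ≈ 0.228893.
d = −(3/4) ln(1 − 4p/3) = −0.75 ln(1 − 0.305191) = −0.75 ln(0.694809)
  = −0.75 × (-0.364118) = 0.273089 substitutions/site.
Under a molecular clock d = 2μt, so t = d/(2μ) = 0.273089 / (2 × 6.3 × 10^-9) = 21.67 million years.

21.67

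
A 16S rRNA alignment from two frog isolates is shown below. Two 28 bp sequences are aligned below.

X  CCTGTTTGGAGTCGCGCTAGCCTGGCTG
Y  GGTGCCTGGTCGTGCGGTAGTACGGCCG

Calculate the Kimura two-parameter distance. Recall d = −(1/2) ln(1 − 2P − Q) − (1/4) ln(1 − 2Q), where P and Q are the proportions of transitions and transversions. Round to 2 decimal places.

0.74

Of 28 sites, 6 differences are transitions and 7 are transversions, so P = 6/28 ≈ 0.214286 and Q = 7/28 = 0.25.
Under the Kimura two-parameter model, d = −½ ln(1 − 2P − Q) − ¼ ln(1 − 2Q).
1 − 2P − Q = 0.321428, giving −½ ln(0.321428) = 0.567491.
1 − 2Q = 0.5, giving −¼ ln(0.5) = 0.173287.
d = 0.567491 + 0.173287 = 0.740778.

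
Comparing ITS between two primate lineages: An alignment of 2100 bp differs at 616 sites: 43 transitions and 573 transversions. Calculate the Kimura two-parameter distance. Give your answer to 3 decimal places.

P = 43/2100 ≈ 0.020476 and Q = 573/2100 ≈ 0.272857.
Under the Kimura two-parameter model, d = −½ ln(1 − 2P − Q) − ¼ ln(1 − 2Q).
1 − 2P − Q = 0.686191, giving −½ ln(0.686191) = 0.188300.
1 − 2Q = 0.454286, giving −¼ ln(0.454286) = 0.197257.
d = 0.188300 + 0.197257 = 0.385557.

0.386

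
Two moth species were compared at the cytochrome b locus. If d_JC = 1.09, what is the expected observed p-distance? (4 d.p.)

0.5747

p = (3/4)(1 − e^(−4d/3)) = 0.75 × (1 − e^(-1.453333)) = 0.75 × (1 − 0.233790) = 0.574658.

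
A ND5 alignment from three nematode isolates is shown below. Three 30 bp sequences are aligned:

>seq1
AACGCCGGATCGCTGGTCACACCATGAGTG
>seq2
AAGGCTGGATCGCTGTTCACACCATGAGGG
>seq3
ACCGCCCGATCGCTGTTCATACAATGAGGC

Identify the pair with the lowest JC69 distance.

seq1 and seq2

seq1–seq2: 4/30 differ, p = 0.133, d = 0.147.
seq1–seq3: 7/30 differ, p = 0.233, d = 0.280.
seq2–seq3: 7/30 differ, p = 0.233, d = 0.280.
The smallest distance is between seq1 and seq2.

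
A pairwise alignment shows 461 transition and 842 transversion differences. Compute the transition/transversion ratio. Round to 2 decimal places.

R = 461/842 = 0.547505… ≈ 0.55 (to 2 d.p.).

0.55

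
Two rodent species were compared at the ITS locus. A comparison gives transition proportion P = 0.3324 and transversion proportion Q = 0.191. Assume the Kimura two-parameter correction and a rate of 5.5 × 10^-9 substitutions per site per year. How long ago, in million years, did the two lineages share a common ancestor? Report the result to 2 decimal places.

98.96

Under the Kimura two-parameter model, d = −½ ln(1 − 2P − Q) − ¼ ln(1 − 2Q).
1 − 2P − Q = 0.1442, giving −½ ln(0.1442) = 0.968277.
1 − 2Q = 0.618, giving −¼ ln(0.618) = 0.120317.
d = 0.968277 + 0.120317 = 1.088594.
Under a molecular clock d = 2μt, so t = d/(2μ) = 1.088594 / (2 × 5.5 × 10^-9) = 98.96 million years.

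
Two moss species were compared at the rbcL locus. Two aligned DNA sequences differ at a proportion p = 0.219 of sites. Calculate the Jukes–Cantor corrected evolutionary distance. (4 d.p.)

d = −(3/4) ln(1 − 4p/3) = −0.75 ln(1 − 0.292) = −0.75 ln(0.708)
  = −0.75 × (-0.345311) = 0.258983 substitutions/site.

0.2590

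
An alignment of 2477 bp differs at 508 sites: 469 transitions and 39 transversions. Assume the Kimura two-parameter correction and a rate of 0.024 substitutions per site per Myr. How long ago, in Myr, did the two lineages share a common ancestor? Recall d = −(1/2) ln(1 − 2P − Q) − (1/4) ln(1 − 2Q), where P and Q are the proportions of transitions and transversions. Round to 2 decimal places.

5.39

P = 469/2477 ≈ 0.189342 and Q = 39/2477 ≈ 0.015745.
Under the Kimura two-parameter model, d = −½ ln(1 − 2P − Q) − ¼ ln(1 − 2Q).
1 − 2P − Q = 0.605571, giving −½ ln(0.605571) = 0.250792.
1 − 2Q = 0.96851, giving −¼ ln(0.96851) = 0.007999.
d = 0.250792 + 0.007999 = 0.258791.
Under a molecular clock d = 2μt, so t = d/(2μ) = 0.258791 / (2 × 0.024) = 5.39 Myr.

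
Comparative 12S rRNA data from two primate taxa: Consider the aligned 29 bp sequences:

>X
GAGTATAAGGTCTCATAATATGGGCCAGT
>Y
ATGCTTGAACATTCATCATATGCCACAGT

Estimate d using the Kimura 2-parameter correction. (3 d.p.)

Of 29 sites, 5 differences are transitions and 8 are transversions, so P = 5/29 ≈ 0.172414 and Q = 8/29 ≈ 0.275862.
Under the Kimura two-parameter model, d = −½ ln(1 − 2P − Q) − ¼ ln(1 − 2Q).
1 − 2P − Q = 0.37931, giving −½ ln(0.37931) = 0.484701.
1 − 2Q = 0.448276, giving −¼ ln(0.448276) = 0.200587.
d = 0.484701 + 0.200587 = 0.685288.

0.685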